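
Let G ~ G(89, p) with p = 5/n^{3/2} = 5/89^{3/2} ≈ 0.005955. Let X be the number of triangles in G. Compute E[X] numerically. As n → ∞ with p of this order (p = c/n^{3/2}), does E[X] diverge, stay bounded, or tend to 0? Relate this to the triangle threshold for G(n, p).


Number of potential triangles: C(89, 3) = 113564.
Each occurs with probability p³ ≈ (0.005955)³ ≈ 2.111811e-07.
By linearity: E[X] = C(89, 3)·p³ ≈ 113564 · 2.111811e-07 ≈ 0.0240.
Since α = 3/2 > 1, p = c/n^{3/2} = o(1/n) is below the triangle threshold p ~ 1/n. Asymptotically E[X] ~ (c³/6)·n^{3(1−α)} = (5³/6)·n^{-1.5} → 0, so by Markov's inequality G has no triangles w.h.p.

E[X] ≈ 0.0240; in regime p = Θ(1/n^{3/2}) E[X] tends to 0 (below the triangle threshold p ~ 1/n).


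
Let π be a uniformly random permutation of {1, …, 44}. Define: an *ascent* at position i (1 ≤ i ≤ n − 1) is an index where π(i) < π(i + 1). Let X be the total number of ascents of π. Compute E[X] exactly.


Write X = Σ X_I over i = 1, …, 43, with X_I the indicator of one ascent.
There are 43 indicators.
For each fixed i, the pair (π(i), π(i+1)) is a uniformly random ordered pair of distinct values from {1, …, 44}; by symmetry P[π(i) < π(i+1)] = 1/2.
By linearity: E[X] = 43 · (1/2) = (44 − 1) · (1/2) = 43/2 ≈ 21.500.

E[X] = 43/2 = 21.500.


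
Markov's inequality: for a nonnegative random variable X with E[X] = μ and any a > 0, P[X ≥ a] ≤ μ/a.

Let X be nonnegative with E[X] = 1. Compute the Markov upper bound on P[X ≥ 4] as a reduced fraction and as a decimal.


μ = E[X] = 1, a = 4.
Markov: P[X ≥ 4] ≤ μ/a = (1)/4 = 1/4.
Numerically: ≈ 0.25000.
(Since a = 4 > μ = 1.00000, the bound 1/4 is < 1 and informative.)

P[X ≥ 4] ≤ 1/4 ≈ 0.25000.


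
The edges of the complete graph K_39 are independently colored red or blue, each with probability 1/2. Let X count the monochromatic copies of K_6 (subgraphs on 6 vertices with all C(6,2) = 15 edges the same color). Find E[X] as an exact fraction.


Let X = Σ_S X_S over the C(39, 6) = 3262623 subsets S of size 6, where X_S = 1 if the K_6 on S is monochromatic.
For a fixed S, the K_6 on S has C(6, 2) = 15 edges. P[all 15 edges red] = (1/2)^15, and likewise for blue, so P[monochromatic] = 2·(1/2)^15 = 2^{1 − 15} = 1/16384.
Summing: E[X] = C(39, 6) · 2^{1 − 15} = 3262623 · 1/16384 = 3262623/16384.
Numerically: E[X] ≈ 199.135.

E[X] = C(39,6)·2^(1−C(6,2)) = 3262623/16384 ≈ 199.135.


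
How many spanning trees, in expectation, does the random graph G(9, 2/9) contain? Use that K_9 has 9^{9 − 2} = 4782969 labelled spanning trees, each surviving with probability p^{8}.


K_9 has 9^{9 − 2} = 4782969 labelled spanning trees.
For each such spanning tree H, let X_H = 1 if all 8 edges of H are present in G. Then P[X_H = 1] = p^{8} = (2/9)^{8} = 256/43046721.
Summing the indicators: E[X] = Σ_H E[X_H] = 4782969 · p^{8} = 4782969 · 256/43046721 = 256/9.
Numerically: E[X] ≈ 28.4.

E[X] = 4782969 · (2/9)^{8} = 256/9 ≈ 28.4.


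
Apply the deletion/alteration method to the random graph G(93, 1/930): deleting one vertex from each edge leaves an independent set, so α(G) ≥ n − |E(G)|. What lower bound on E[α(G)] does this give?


E[|E(G)|] = C(93, 2)·p = 4278 · (1/930) = 23/5.
E[α(G)] ≥ n − E[|E(G)|] = 93 − 23/5 = 442/5.
Numerically: ≈ 88.4000.
(This is only a lower bound; the true E[α(G)] may be larger.)

E[α(G)] ≥ 442/5 ≈ 88.4000.


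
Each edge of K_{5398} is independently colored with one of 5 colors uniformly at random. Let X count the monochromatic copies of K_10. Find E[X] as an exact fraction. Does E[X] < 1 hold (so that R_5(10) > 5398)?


E[X] = C(5398, 10) · 5^{1 − 45} = 5740413564134635387185954535766 · 5^{−44} = 5740413564134635387185954535766/5684341886080801486968994140625.
As a reduced fraction: E[X] = 5740413564134635387185954535766/5684341886080801486968994140625 ≈ 1.0098642.
Is E[X] < 1? NO.
Since E[X] ≥ 1, the first-moment bound is inconclusive at n = 5398; it does NOT by itself certify R_5(10) > 5398.

E[X] = 5740413564134635387185954535766/5684341886080801486968994140625 ≈ 1.0098642; E[X] ≥ 1; first-moment method inconclusive here.


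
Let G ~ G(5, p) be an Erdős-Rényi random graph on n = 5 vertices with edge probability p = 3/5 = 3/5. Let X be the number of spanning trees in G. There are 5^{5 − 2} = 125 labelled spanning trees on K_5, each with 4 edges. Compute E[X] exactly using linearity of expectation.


K_5 has 5^{5 − 2} = 125 labelled spanning trees.
For each such spanning tree H, let X_H = 1 if all 4 edges of H are present in G. Then P[X_H = 1] = p^{4} = (3/5)^{4} = 81/625.
By linearity of expectation: E[X] = Σ_H E[X_H] = 125 · p^{4} = 125 · 81/625 = 81/5.
Numerically: E[X] ≈ 16.2.

E[X] = 125 · (3/5)^{4} = 81/5 ≈ 16.2.


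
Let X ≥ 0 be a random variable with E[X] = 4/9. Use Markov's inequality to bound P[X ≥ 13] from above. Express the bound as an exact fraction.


μ = E[X] = 4/9, a = 13.
Markov: P[X ≥ 13] ≤ μ/a = (4/9)/13 = 4/117.
Numerically: ≈ 0.0342.
(Since a = 13 > μ = 0.4444, the bound 4/117 is < 1 and informative.)

P[X ≥ 13] ≤ 4/117 ≈ 0.0342.


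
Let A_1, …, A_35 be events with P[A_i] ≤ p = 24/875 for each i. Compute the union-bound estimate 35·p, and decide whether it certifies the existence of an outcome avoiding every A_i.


Union bound: P[∪_{i=1}^{35} A_i] ≤ Σ_i P[A_i] ≤ 35·p = 35·(24/875) = 24/25.
Numerically: 24/25 ≈ 0.9600.
Is 24/25 < 1? YES.
Since P[∪ A_i] ≤ 24/25 < 1, the complement has P[∩ A_i^c] ≥ 1 − 24/25 = 1/25 > 0, so some outcome avoids every A_i.

35·p = 24/25 ≈ 0.9600; existence CERTIFIED by the union bound.


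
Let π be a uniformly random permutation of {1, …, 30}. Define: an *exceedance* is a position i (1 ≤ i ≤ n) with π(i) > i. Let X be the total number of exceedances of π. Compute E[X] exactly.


Write X = Σ_{i=1}^{30} X_i, where X_i = 1_{π(i) > i}.
For each fixed i, π(i) is uniform over {1, …, 30} (marginal of a uniform permutation), so P[π(i) > i] = (n − i)/n. Summing: Σ_{i=1}^{30} (n − i)/n = (0 + 1 + … + 29)/30 = 30(30 − 1)/(2·30) = (30 − 1)/2.
Hence E[X] = Σ_{i=1}^{30} (30 − i)/30 = 29/2 ≈ 14.500.

E[X] = 29/2 = 14.500.


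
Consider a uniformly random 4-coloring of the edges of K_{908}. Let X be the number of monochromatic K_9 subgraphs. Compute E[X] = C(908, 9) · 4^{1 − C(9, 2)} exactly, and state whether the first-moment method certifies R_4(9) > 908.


E[X] = C(908, 9) · 4^{1 − 36} = 1111058428637338083100 · 4^{−35} = 1111058428637338083100/1180591620717411303424.
As a reduced fraction: E[X] = 277764607159334520775/295147905179352825856 ≈ 0.941103.
Is E[X] < 1? YES.
Since E[X] < 1, there exists a 4-coloring of K_{908} with no monochromatic K_9; hence R_4(9) > 908.

E[X] = 277764607159334520775/295147905179352825856 ≈ 0.941103; E[X] < 1, so R_4(9) > 908.


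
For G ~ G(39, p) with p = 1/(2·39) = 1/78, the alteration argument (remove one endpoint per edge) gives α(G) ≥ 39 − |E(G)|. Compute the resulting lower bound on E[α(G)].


E[|E(G)|] = C(39, 2)·p = 741 · (1/78) = 19/2.
E[α(G)] ≥ n − E[|E(G)|] = 39 − 19/2 = 59/2.
Numerically: ≈ 29.500.
(This is only a lower bound; the true E[α(G)] may be larger.)

E[α(G)] ≥ 59/2 ≈ 29.500.


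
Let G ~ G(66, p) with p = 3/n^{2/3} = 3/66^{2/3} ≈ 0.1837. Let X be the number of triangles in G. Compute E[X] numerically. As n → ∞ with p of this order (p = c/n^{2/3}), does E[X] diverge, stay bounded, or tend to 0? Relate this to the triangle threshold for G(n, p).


Number of potential triangles: C(66, 3) = 45760.
Each occurs with probability p³ ≈ (0.1837)³ ≈ 6.198347e-03.
By linearity: E[X] = C(66, 3)·p³ ≈ 45760 · 6.198347e-03 ≈ 283.6364.
Since α = 2/3 < 1, p = c/n^{2/3} ≫ 1/n is above the triangle threshold p ~ 1/n. Asymptotically E[X] ~ (c³/6)·n^{3(1−α)} = (3³/6)·n^{1} → ∞; triangles are abundant w.h.p.

E[X] ≈ 283.6364; in regime p = Θ(1/n^{2/3}) E[X] diverges (above the triangle threshold p ~ 1/n).


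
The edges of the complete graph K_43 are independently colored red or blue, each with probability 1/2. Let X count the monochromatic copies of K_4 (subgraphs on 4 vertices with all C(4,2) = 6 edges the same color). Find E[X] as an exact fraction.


Let X = Σ_S X_S over the C(43, 4) = 123410 subsets S of size 4, where X_S = 1 if the K_4 on S is monochromatic.
For a fixed S, the K_4 on S has C(4, 2) = 6 edges. P[all 6 edges red] = (1/2)^6, and likewise for blue, so P[monochromatic] = 2·(1/2)^6 = 2^{1 − 6} = 1/32.
By linearity: E[X] = C(43, 4) · 2^{1 − 6} = 123410 · 1/32 = 61705/16.
Numerically: E[X] ≈ 3856.5625.

E[X] = C(43,4)·2^(1−C(4,2)) = 61705/16 ≈ 3856.5625.


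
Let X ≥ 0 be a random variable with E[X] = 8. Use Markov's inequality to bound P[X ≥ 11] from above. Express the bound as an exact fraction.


μ = E[X] = 8, a = 11.
Markov: P[X ≥ 11] ≤ μ/a = (8)/11 = 8/11.
Numerically: ≈ 0.7273.
(Since a = 11 > μ = 8.0000, the bound 8/11 is < 1 and informative.)

P[X ≥ 11] ≤ 8/11 ≈ 0.7273.


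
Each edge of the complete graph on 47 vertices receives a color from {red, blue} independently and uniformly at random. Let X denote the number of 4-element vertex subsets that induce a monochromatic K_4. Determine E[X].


Let X = Σ_S X_S over the C(47, 4) = 178365 subsets S of size 4, where X_S = 1 if the K_4 on S is monochromatic.
For a fixed S, the K_4 on S has C(4, 2) = 6 edges. P[all 6 edges red] = (1/2)^6, and likewise for blue, so P[monochromatic] = 2·(1/2)^6 = 2^{1 − 6} = 1/32.
By linearity: E[X] = C(47, 4) · 2^{1 − 6} = 178365 · 1/32 = 178365/32.
Numerically: E[X] ≈ 5573.906250.

E[X] = C(47,4)·2^(1−C(4,2)) = 178365/32 ≈ 5573.906250.


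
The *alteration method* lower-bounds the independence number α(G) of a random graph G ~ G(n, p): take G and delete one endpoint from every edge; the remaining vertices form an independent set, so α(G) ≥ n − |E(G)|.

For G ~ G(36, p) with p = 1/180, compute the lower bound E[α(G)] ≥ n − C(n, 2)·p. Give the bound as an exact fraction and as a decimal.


E[|E(G)|] = C(36, 2)·p = 630 · (1/180) = 7/2.
E[α(G)] ≥ n − E[|E(G)|] = 36 − 7/2 = 65/2.
Numerically: ≈ 32.5000.
(This is only a lower bound; the true E[α(G)] may be larger.)

E[α(G)] ≥ 65/2 ≈ 32.5000.


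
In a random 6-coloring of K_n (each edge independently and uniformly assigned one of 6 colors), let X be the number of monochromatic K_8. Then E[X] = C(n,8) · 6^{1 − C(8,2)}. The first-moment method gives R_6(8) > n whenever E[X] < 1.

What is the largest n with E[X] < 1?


We need C(n, 8) · 6^{1 − 28} < 1, i.e. C(n, 8) < 6^{28 − 1} = 1023490369077469249536.
Check values of n near the boundary:
  n = 1590: C(1590, 8) = 995397314198933813310; 995397314198933813310 < 1023490369077469249536? YES
  n = 1591: C(1591, 8) = 1000427749141189953870; 1000427749141189953870 < 1023490369077469249536? YES
  n = 1592: C(1592, 8) = 1005480414540892933435; 1005480414540892933435 < 1023490369077469249536? YES
  n = 1593: C(1593, 8) = 1010555394551193970323; 1010555394551193970323 < 1023490369077469249536? YES
  n = 1594: C(1594, 8) = 1015652773590544255167; 1015652773590544255167 < 1023490369077469249536? YES
  n = 1595: C(1595, 8) = 1020772636343363633895; 1020772636343363633895 < 1023490369077469249536? YES
  n = 1596: C(1596, 8) = 1025915067760710553965; 1025915067760710553965 < 1023490369077469249536? NO
  n = 1597: C(1597, 8) = 1031080153060953275445; 1031080153060953275445 < 1023490369077469249536? NO
The largest n with C(n, 8) < 1023490369077469249536 is n = 1595 (where E[X] = 113419181815929292655/113721152119718805504 ≈ 0.997). Hence R_6(8) > 1595, i.e. R_6(8) ≥ 1596.

Largest n = 1595; hence R_6(8) > 1595.


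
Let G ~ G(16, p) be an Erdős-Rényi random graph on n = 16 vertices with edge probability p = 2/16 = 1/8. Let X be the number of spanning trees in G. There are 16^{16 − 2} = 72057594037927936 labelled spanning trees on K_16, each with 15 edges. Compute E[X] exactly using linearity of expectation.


K_16 has 16^{16 − 2} = 72057594037927936 labelled spanning trees.
For each such spanning tree H, let X_H = 1 if all 15 edges of H are present in G. Then P[X_H = 1] = p^{15} = (1/8)^{15} = 1/35184372088832.
By linearity of expectation: E[X] = Σ_H E[X_H] = 72057594037927936 · p^{15} = 72057594037927936 · 1/35184372088832 = 2048.
Numerically: E[X] ≈ 2048.

E[X] = 72057594037927936 · (1/8)^{15} = 2048 ≈ 2048.


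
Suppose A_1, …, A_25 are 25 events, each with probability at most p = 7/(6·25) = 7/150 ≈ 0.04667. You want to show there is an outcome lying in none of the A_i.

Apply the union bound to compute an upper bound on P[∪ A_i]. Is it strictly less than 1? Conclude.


Union bound: P[∪_{i=1}^{25} A_i] ≤ Σ_i P[A_i] ≤ 25·p = 25·(7/150) = 7/6.
Numerically: 7/6 ≈ 1.16667.
Is 7/6 < 1? NO.
Since the bound 7/6 is ≥ 1, the union bound is uninformative here; it does NOT by itself certify existence.

25·p = 7/6 ≈ 1.16667; existence NOT certified by the union bound.


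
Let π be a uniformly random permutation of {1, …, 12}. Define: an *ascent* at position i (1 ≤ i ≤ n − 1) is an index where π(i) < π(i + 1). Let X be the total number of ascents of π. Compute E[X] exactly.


Write X = Σ X_I over i = 1, …, 11, with X_I the indicator of one ascent.
There are 11 indicators.
For each fixed i, the pair (π(i), π(i+1)) is a uniformly random ordered pair of distinct values from {1, …, 12}; by symmetry P[π(i) < π(i+1)] = 1/2.
By linearity: E[X] = 11 · (1/2) = (12 − 1) · (1/2) = 11/2 ≈ 5.5000.

E[X] = 11/2 = 5.5000.


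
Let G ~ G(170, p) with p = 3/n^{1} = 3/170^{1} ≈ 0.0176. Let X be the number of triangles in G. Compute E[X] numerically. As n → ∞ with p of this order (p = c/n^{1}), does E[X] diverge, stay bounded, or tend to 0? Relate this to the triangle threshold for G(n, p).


Number of potential triangles: C(170, 3) = 804440.
Each occurs with probability p³ ≈ (0.0176)³ ≈ 5.49562e-06.
By linearity: E[X] = C(170, 3)·p³ ≈ 804440 · 5.49562e-06 ≈ 4.421.
Here α = 1, so p = 3/n is exactly at the triangle threshold p ~ 1/n. Asymptotically E[X] → c³/6 = 3³/6 = 9/2 ≈ 4.500, a bounded constant. In this regime the triangle count is asymptotically Poisson(c³/6).

E[X] ≈ 4.421; in regime p = Θ(1/n^{1}) E[X] stays bounded (at the triangle threshold p ~ 1/n).


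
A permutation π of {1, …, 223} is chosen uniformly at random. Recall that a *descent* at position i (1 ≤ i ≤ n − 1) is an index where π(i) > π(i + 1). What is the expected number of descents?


Write X = Σ X_I over i = 1, …, 222, with X_I the indicator of one descent.
There are 222 indicators.
For each fixed i, the pair (π(i), π(i+1)) is a uniformly random ordered pair of distinct values from {1, …, 223}; by symmetry P[π(i) > π(i+1)] = 1/2.
By linearity: E[X] = 222 · (1/2) = (223 − 1) · (1/2) = 111 ≈ 111.00000.

E[X] = 111 = 111.00000.


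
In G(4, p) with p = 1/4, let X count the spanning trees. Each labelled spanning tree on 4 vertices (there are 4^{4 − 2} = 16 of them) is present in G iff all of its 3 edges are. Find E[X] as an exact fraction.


K_4 has 4^{4 − 2} = 16 labelled spanning trees.
For each such spanning tree H, let X_H = 1 if all 3 edges of H are present in G. Then P[X_H = 1] = p^{3} = (1/4)^{3} = 1/64.
Summing the indicators: E[X] = Σ_H E[X_H] = 16 · p^{3} = 16 · 1/64 = 1/4.
Numerically: E[X] ≈ 0.25.

E[X] = 16 · (1/4)^{3} = 1/4 ≈ 0.25.


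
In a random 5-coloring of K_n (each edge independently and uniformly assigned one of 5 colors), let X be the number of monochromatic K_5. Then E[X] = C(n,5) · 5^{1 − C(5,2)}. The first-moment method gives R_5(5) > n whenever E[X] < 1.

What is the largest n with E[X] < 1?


We need C(n, 5) · 5^{1 − 10} < 1, i.e. C(n, 5) < 5^{10 − 1} = 1953125.
Check values of n near the boundary:
  n = 48: C(48, 5) = 1712304; 1712304 < 1953125? YES
  n = 49: C(49, 5) = 1906884; 1906884 < 1953125? YES
  n = 50: C(50, 5) = 2118760; 2118760 < 1953125? NO
The largest n with C(n, 5) < 1953125 is n = 49 (where E[X] = 1906884/1953125 ≈ 0.9763246). Hence R_5(5) > 49, i.e. R_5(5) ≥ 50.

Largest n = 49; hence R_5(5) > 49.


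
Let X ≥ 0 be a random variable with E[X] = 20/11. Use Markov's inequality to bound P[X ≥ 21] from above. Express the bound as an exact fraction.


μ = E[X] = 20/11, a = 21.
Markov: P[X ≥ 21] ≤ μ/a = (20/11)/21 = 20/231.
Numerically: ≈ 0.087.
(Since a = 21 > μ = 1.818, the bound 20/231 is < 1 and informative.)

P[X ≥ 21] ≤ 20/231 ≈ 0.087.


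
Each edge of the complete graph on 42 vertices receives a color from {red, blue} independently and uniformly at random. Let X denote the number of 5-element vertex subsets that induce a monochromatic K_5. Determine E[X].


Let X = Σ_S X_S over the C(42, 5) = 850668 subsets S of size 5, where X_S = 1 if the K_5 on S is monochromatic.
For a fixed S, the K_5 on S has C(5, 2) = 10 edges. P[all 10 edges red] = (1/2)^10, and likewise for blue, so P[monochromatic] = 2·(1/2)^10 = 2^{1 − 10} = 1/512.
By linearity: E[X] = C(42, 5) · 2^{1 − 10} = 850668 · 1/512 = 212667/128.
Numerically: E[X] ≈ 1661.461.

E[X] = C(42,5)·2^(1−C(5,2)) = 212667/128 ≈ 1661.461.


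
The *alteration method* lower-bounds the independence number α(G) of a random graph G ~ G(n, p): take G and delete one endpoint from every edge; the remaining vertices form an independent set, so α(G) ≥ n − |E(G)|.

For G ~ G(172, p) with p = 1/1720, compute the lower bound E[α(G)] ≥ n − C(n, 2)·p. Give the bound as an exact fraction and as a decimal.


E[|E(G)|] = C(172, 2)·p = 14706 · (1/1720) = 171/20.
E[α(G)] ≥ n − E[|E(G)|] = 172 − 171/20 = 3269/20.
Numerically: ≈ 163.4500.
(This is only a lower bound; the true E[α(G)] may be larger.)

E[α(G)] ≥ 3269/20 ≈ 163.4500.


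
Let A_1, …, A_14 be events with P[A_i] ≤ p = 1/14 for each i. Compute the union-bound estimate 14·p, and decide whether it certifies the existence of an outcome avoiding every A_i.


Union bound: P[∪_{i=1}^{14} A_i] ≤ Σ_i P[A_i] ≤ 14·p = 14·(1/14) = 1.
Numerically: 1 ≈ 1.000.
Is 1 < 1? NO.
Since the bound 1 is ≥ 1, the union bound is uninformative here; it does NOT by itself certify existence.

14·p = 1 ≈ 1.000; existence NOT certified by the union bound.


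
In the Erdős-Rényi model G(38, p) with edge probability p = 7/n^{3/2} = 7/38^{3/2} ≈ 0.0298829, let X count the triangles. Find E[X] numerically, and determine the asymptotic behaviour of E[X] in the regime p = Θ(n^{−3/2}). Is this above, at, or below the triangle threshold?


Number of potential triangles: C(38, 3) = 8436.
Each occurs with probability p³ ≈ (0.0298829)³ ≈ 2.66850447e-05.
By linearity: E[X] = C(38, 3)·p³ ≈ 8436 · 2.66850447e-05 ≈ 0.225115.
Since α = 3/2 > 1, p = c/n^{3/2} = o(1/n) is below the triangle threshold p ~ 1/n. Asymptotically E[X] ~ (c³/6)·n^{3(1−α)} = (7³/6)·n^{-1.5} → 0, so by Markov's inequality G has no triangles w.h.p.

E[X] ≈ 0.225115; in regime p = Θ(1/n^{3/2}) E[X] tends to 0 (below the triangle threshold p ~ 1/n).


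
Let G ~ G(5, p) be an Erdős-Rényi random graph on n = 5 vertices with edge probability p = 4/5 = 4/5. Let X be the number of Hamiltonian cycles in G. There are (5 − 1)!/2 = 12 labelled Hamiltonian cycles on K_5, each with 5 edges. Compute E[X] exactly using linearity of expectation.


K_5 has (5 − 1)!/2 = 12 labelled Hamiltonian cycles.
For each such Hamiltonian cycle H, let X_H = 1 if all 5 edges of H are present in G. Then P[X_H = 1] = p^{5} = (4/5)^{5} = 1024/3125.
Summing the indicators: E[X] = Σ_H E[X_H] = 12 · p^{5} = 12 · 1024/3125 = 12288/3125.
Numerically: E[X] ≈ 3.932.

E[X] = 12 · (4/5)^{5} = 12288/3125 ≈ 3.932.


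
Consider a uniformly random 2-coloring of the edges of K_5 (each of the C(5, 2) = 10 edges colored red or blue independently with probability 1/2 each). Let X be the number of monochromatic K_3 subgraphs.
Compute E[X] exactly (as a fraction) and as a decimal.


Let X = Σ_S X_S over the C(5, 3) = 10 subsets S of size 3, where X_S = 1 if the K_3 on S is monochromatic.
For a fixed S, the K_3 on S has C(3, 2) = 3 edges. P[all 3 edges red] = (1/2)^3, and likewise for blue, so P[monochromatic] = 2·(1/2)^3 = 2^{1 − 3} = 1/4.
By linearity: E[X] = C(5, 3) · 2^{1 − 3} = 10 · 1/4 = 5/2.
Numerically: E[X] ≈ 2.500.

E[X] = C(5,3)·2^(1−C(3,2)) = 5/2 ≈ 2.500.


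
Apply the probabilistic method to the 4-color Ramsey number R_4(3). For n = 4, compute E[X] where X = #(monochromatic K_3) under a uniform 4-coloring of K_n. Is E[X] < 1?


E[X] = C(4, 3) · 4^{1 − 3} = 4 · 4^{−2} = 4/16.
As a reduced fraction: E[X] = 1/4 ≈ 0.25000.
Is E[X] < 1? YES.
Since E[X] < 1, there exists a 4-coloring of K_{4} with no monochromatic K_3; hence R_4(3) > 4.

E[X] = 1/4 ≈ 0.25000; E[X] < 1, so R_4(3) > 4.


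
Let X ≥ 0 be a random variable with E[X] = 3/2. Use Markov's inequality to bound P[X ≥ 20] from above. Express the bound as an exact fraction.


μ = E[X] = 3/2, a = 20.
Markov: P[X ≥ 20] ≤ μ/a = (3/2)/20 = 3/40.
Numerically: ≈ 0.07500.
(Since a = 20 > μ = 1.50000, the bound 3/40 is < 1 and informative.)

P[X ≥ 20] ≤ 3/40 ≈ 0.07500.


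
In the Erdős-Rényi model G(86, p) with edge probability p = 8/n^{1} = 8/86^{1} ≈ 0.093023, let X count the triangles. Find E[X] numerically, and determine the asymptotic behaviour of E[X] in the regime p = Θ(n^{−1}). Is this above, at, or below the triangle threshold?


Number of potential triangles: C(86, 3) = 102340.
Each occurs with probability p³ ≈ (0.093023)³ ≈ 8.0496057e-04.
By linearity: E[X] = C(86, 3)·p³ ≈ 102340 · 8.0496057e-04 ≈ 82.37966.
Here α = 1, so p = 8/n is exactly at the triangle threshold p ~ 1/n. Asymptotically E[X] → c³/6 = 8³/6 = 256/3 ≈ 85.33333, a bounded constant. In this regime the triangle count is asymptotically Poisson(c³/6).

E[X] ≈ 82.37966; in regime p = Θ(1/n^{1}) E[X] stays bounded (at the triangle threshold p ~ 1/n).


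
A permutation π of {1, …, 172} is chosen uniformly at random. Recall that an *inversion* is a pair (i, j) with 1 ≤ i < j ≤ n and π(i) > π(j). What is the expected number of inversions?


Write X = Σ X_I over the C(172, 2) = 14706 pairs i < j, with X_I the indicator of one inversion.
There are 14706 indicators.
For each fixed pair i < j, the values π(i) and π(j) are two distinct elements of {1, …, 172} in uniformly random order; by symmetry P[π(i) > π(j)] = 1/2.
By linearity: E[X] = 14706 · (1/2) = C(172, 2) · (1/2) = 14706/2 = 7353 ≈ 7353.0000.

E[X] = 7353 = 7353.0000.


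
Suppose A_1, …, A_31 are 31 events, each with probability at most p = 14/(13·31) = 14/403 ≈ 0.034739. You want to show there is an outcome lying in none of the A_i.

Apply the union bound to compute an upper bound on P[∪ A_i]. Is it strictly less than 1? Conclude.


Union bound: P[∪_{i=1}^{31} A_i] ≤ Σ_i P[A_i] ≤ 31·p = 31·(14/403) = 14/13.
Numerically: 14/13 ≈ 1.076923.
Is 14/13 < 1? NO.
Since the bound 14/13 is ≥ 1, the union bound is uninformative here; it does NOT by itself certify existence.

31·p = 14/13 ≈ 1.076923; existence NOT certified by the union bound.


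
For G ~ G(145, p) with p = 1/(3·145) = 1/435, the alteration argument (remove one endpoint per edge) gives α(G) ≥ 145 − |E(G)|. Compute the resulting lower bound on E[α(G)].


E[|E(G)|] = C(145, 2)·p = 10440 · (1/435) = 24.
E[α(G)] ≥ n − E[|E(G)|] = 145 − 24 = 121.
Numerically: ≈ 121.000000.
(This is only a lower bound; the true E[α(G)] may be larger.)

E[α(G)] ≥ 121 ≈ 121.000000.


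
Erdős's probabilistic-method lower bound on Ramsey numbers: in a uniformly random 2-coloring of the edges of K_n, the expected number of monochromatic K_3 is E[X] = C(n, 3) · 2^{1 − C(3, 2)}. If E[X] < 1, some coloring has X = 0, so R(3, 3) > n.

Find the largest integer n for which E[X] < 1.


We need C(n, 3) · 2^{1 − 3} < 1, i.e. C(n, 3) < 2^{3 − 1} = 4.
Check values of n near the boundary:
  n = 3: C(3, 3) = 1; 1 < 4? YES
  n = 4: C(4, 3) = 4; 4 < 4? NO
  n = 5: C(5, 3) = 10; 10 < 4? NO
The largest n with C(n, 3) < 4 is n = 3 (where E[X] = 1/4 ≈ 0.250). Hence R(3, 3) > 3, i.e. R(3, 3) ≥ 4.

Largest n = 3; hence R(3, 3) > 3.


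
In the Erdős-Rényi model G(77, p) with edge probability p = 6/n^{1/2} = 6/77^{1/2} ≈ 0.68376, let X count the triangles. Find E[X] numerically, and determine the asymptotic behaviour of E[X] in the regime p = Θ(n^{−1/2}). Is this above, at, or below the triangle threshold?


Number of potential triangles: C(77, 3) = 73150.
Each occurs with probability p³ ≈ (0.68376)³ ≈ 3.1968162e-01.
By linearity: E[X] = C(77, 3)·p³ ≈ 73150 · 3.1968162e-01 ≈ 23384.71029.
Since α = 1/2 < 1, p = c/n^{1/2} ≫ 1/n is above the triangle threshold p ~ 1/n. Asymptotically E[X] ~ (c³/6)·n^{3(1−α)} = (6³/6)·n^{1.5} → ∞; triangles are abundant w.h.p.

E[X] ≈ 23384.71029; in regime p = Θ(1/n^{1/2}) E[X] diverges (above the triangle threshold p ~ 1/n).


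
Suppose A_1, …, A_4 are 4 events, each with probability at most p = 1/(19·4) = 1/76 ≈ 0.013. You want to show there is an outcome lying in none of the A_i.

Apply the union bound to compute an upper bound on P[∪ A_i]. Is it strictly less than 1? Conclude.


Union bound: P[∪_{i=1}^{4} A_i] ≤ Σ_i P[A_i] ≤ 4·p = 4·(1/76) = 1/19.
Numerically: 1/19 ≈ 0.053.
Is 1/19 < 1? YES.
Since P[∪ A_i] ≤ 1/19 < 1, the complement has P[∩ A_i^c] ≥ 1 − 1/19 = 18/19 > 0, so some outcome avoids every A_i.

4·p = 1/19 ≈ 0.053; existence CERTIFIED by the union bound.


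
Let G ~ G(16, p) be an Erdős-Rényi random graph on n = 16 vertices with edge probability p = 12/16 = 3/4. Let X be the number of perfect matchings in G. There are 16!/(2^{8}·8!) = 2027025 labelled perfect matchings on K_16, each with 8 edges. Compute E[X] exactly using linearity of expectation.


K_16 has 16!/(2^{8}·8!) = 2027025 labelled perfect matchings.
For each such perfect matching H, let X_H = 1 if all 8 edges of H are present in G. Then P[X_H = 1] = p^{8} = (3/4)^{8} = 6561/65536.
Summing the indicators: E[X] = Σ_H E[X_H] = 2027025 · p^{8} = 2027025 · 6561/65536 = 13299311025/65536.
Numerically: E[X] ≈ 202931.

E[X] = 2027025 · (3/4)^{8} = 13299311025/65536 ≈ 202931.


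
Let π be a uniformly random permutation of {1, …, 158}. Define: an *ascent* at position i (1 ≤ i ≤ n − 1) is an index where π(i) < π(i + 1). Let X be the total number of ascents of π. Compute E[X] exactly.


Write X = Σ X_I over i = 1, …, 157, with X_I the indicator of one ascent.
There are 157 indicators.
For each fixed i, the pair (π(i), π(i+1)) is a uniformly random ordered pair of distinct values from {1, …, 158}; by symmetry P[π(i) < π(i+1)] = 1/2.
By linearity: E[X] = 157 · (1/2) = (158 − 1) · (1/2) = 157/2 ≈ 78.50000.

E[X] = 157/2 = 78.50000.


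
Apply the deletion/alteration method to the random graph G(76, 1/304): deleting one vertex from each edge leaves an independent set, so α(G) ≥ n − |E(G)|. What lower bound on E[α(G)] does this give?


E[|E(G)|] = C(76, 2)·p = 2850 · (1/304) = 75/8.
E[α(G)] ≥ n − E[|E(G)|] = 76 − 75/8 = 533/8.
Numerically: ≈ 66.62500.
(This is only a lower bound; the true E[α(G)] may be larger.)

E[α(G)] ≥ 533/8 ≈ 66.62500.


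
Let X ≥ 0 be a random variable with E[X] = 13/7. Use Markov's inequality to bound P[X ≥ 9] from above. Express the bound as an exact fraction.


μ = E[X] = 13/7, a = 9.
Markov: P[X ≥ 9] ≤ μ/a = (13/7)/9 = 13/63.
Numerically: ≈ 0.206349.
(Since a = 9 > μ = 1.857143, the bound 13/63 is < 1 and informative.)

P[X ≥ 9] ≤ 13/63 ≈ 0.206349.


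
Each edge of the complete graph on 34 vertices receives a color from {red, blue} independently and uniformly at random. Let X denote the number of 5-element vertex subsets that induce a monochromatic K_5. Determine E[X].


Let X = Σ_S X_S over the C(34, 5) = 278256 subsets S of size 5, where X_S = 1 if the K_5 on S is monochromatic.
For a fixed S, the K_5 on S has C(5, 2) = 10 edges. P[all 10 edges red] = (1/2)^10, and likewise for blue, so P[monochromatic] = 2·(1/2)^10 = 2^{1 − 10} = 1/512.
By linearity: E[X] = C(34, 5) · 2^{1 − 10} = 278256 · 1/512 = 17391/32.
Numerically: E[X] ≈ 543.46875.

E[X] = C(34,5)·2^(1−C(5,2)) = 17391/32 ≈ 543.46875.


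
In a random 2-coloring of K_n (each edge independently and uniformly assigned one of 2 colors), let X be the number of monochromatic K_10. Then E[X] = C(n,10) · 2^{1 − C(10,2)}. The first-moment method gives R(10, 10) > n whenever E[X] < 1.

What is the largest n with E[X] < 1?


We need C(n, 10) · 2^{1 − 45} < 1, i.e. C(n, 10) < 2^{45 − 1} = 17592186044416.
Check values of n near the boundary:
  n = 97: C(97, 10) = 12576469727536; 12576469727536 < 17592186044416? YES
  n = 98: C(98, 10) = 14005614014756; 14005614014756 < 17592186044416? YES
  n = 99: C(99, 10) = 15579278510796; 15579278510796 < 17592186044416? YES
  n = 100: C(100, 10) = 17310309456440; 17310309456440 < 17592186044416? YES
  n = 101: C(101, 10) = 19212541264840; 19212541264840 < 17592186044416? NO
  n = 102: C(102, 10) = 21300860967540; 21300860967540 < 17592186044416? NO
  n = 103: C(103, 10) = 23591276125340; 23591276125340 < 17592186044416? NO
The largest n with C(n, 10) < 17592186044416 is n = 100 (where E[X] = 2163788682055/2199023255552 ≈ 0.9839772). Hence R(10, 10) > 100, i.e. R(10, 10) ≥ 101.

Largest n = 100; hence R(10, 10) > 100.


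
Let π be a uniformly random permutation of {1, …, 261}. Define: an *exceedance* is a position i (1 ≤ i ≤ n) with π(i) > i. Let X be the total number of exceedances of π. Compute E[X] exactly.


Write X = Σ_{i=1}^{261} X_i, where X_i = 1_{π(i) > i}.
For each fixed i, π(i) is uniform over {1, …, 261} (marginal of a uniform permutation), so P[π(i) > i] = (n − i)/n. Summing: Σ_{i=1}^{261} (n − i)/n = (0 + 1 + … + 260)/261 = 261(261 − 1)/(2·261) = (261 − 1)/2.
Hence E[X] = Σ_{i=1}^{261} (261 − i)/261 = 130 ≈ 130.00000.

E[X] = 130 = 130.00000.


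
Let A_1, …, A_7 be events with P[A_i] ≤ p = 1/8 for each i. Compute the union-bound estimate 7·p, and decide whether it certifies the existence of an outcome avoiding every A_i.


Union bound: P[∪_{i=1}^{7} A_i] ≤ Σ_i P[A_i] ≤ 7·p = 7·(1/8) = 7/8.
Numerically: 7/8 ≈ 0.875.
Is 7/8 < 1? YES.
Since P[∪ A_i] ≤ 7/8 < 1, the complement has P[∩ A_i^c] ≥ 1 − 7/8 = 1/8 > 0, so some outcome avoids every A_i.

7·p = 7/8 ≈ 0.875; existence CERTIFIED by the union bound.


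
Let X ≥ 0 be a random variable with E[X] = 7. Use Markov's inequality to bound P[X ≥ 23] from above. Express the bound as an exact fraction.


μ = E[X] = 7, a = 23.
Markov: P[X ≥ 23] ≤ μ/a = (7)/23 = 7/23.
Numerically: ≈ 0.3043.
(Since a = 23 > μ = 7.0000, the bound 7/23 is < 1 and informative.)

P[X ≥ 23] ≤ 7/23 ≈ 0.3043.


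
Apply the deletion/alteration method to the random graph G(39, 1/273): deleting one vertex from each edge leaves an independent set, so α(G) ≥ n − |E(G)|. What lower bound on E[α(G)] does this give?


E[|E(G)|] = C(39, 2)·p = 741 · (1/273) = 19/7.
E[α(G)] ≥ n − E[|E(G)|] = 39 − 19/7 = 254/7.
Numerically: ≈ 36.2857.
(This is only a lower bound; the true E[α(G)] may be larger.)

E[α(G)] ≥ 254/7 ≈ 36.2857.


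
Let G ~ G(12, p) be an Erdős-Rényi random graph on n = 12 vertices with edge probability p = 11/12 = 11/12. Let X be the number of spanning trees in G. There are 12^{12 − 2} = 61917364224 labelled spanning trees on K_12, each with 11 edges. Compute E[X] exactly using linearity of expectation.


K_12 has 12^{12 − 2} = 61917364224 labelled spanning trees.
For each such spanning tree H, let X_H = 1 if all 11 edges of H are present in G. Then P[X_H = 1] = p^{11} = (11/12)^{11} = 285311670611/743008370688.
Summing the indicators: E[X] = Σ_H E[X_H] = 61917364224 · p^{11} = 61917364224 · 285311670611/743008370688 = 285311670611/12.
Numerically: E[X] ≈ 2.378e+10.

E[X] = 61917364224 · (11/12)^{11} = 285311670611/12 ≈ 2.378e+10.


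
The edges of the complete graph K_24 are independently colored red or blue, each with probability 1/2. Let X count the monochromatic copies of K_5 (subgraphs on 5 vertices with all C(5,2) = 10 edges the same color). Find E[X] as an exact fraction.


Let X = Σ_S X_S over the C(24, 5) = 42504 subsets S of size 5, where X_S = 1 if the K_5 on S is monochromatic.
For a fixed S, the K_5 on S has C(5, 2) = 10 edges. P[all 10 edges red] = (1/2)^10, and likewise for blue, so P[monochromatic] = 2·(1/2)^10 = 2^{1 − 10} = 1/512.
Summing: E[X] = C(24, 5) · 2^{1 − 10} = 42504 · 1/512 = 5313/64.
Numerically: E[X] ≈ 83.0156.

E[X] = C(24,5)·2^(1−C(5,2)) = 5313/64 ≈ 83.0156.


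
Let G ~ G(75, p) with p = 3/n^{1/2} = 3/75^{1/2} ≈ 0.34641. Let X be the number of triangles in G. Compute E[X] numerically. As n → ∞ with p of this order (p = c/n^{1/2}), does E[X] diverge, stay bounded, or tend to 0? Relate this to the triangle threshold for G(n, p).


Number of potential triangles: C(75, 3) = 67525.
Each occurs with probability p³ ≈ (0.34641)³ ≈ 4.1569219e-02.
By linearity: E[X] = C(75, 3)·p³ ≈ 67525 · 4.1569219e-02 ≈ 2806.96154.
Since α = 1/2 < 1, p = c/n^{1/2} ≫ 1/n is above the triangle threshold p ~ 1/n. Asymptotically E[X] ~ (c³/6)·n^{3(1−α)} = (3³/6)·n^{1.5} → ∞; triangles are abundant w.h.p.

E[X] ≈ 2806.96154; in regime p = Θ(1/n^{1/2}) E[X] diverges (above the triangle threshold p ~ 1/n).


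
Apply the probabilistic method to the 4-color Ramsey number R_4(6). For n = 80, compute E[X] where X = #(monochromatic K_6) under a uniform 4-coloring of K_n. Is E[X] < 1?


E[X] = C(80, 6) · 4^{1 − 15} = 300500200 · 4^{−14} = 300500200/268435456.
As a reduced fraction: E[X] = 37562525/33554432 ≈ 1.119.
Is E[X] < 1? NO.
Since E[X] ≥ 1, the first-moment bound is inconclusive at n = 80; it does NOT by itself certify R_4(6) > 80.

E[X] = 37562525/33554432 ≈ 1.119; E[X] ≥ 1; first-moment method inconclusive here.


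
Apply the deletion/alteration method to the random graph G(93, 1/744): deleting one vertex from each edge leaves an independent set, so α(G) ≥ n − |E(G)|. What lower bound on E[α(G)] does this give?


E[|E(G)|] = C(93, 2)·p = 4278 · (1/744) = 23/4.
E[α(G)] ≥ n − E[|E(G)|] = 93 − 23/4 = 349/4.
Numerically: ≈ 87.250000.
(This is only a lower bound; the true E[α(G)] may be larger.)

E[α(G)] ≥ 349/4 ≈ 87.250000.


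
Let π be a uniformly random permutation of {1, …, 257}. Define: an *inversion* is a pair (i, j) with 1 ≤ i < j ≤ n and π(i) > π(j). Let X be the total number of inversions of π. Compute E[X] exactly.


Write X = Σ X_I over the C(257, 2) = 32896 pairs i < j, with X_I the indicator of one inversion.
There are 32896 indicators.
For each fixed pair i < j, the values π(i) and π(j) are two distinct elements of {1, …, 257} in uniformly random order; by symmetry P[π(i) > π(j)] = 1/2.
By linearity: E[X] = 32896 · (1/2) = C(257, 2) · (1/2) = 32896/2 = 16448 ≈ 16448.00000.

E[X] = 16448 = 16448.00000.


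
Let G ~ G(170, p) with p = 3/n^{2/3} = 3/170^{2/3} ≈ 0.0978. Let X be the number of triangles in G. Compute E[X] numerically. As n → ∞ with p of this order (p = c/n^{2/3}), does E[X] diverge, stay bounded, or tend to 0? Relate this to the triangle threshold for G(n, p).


Number of potential triangles: C(170, 3) = 804440.
Each occurs with probability p³ ≈ (0.0978)³ ≈ 9.34256e-04.
By linearity: E[X] = C(170, 3)·p³ ≈ 804440 · 9.34256e-04 ≈ 751.553.
Since α = 2/3 < 1, p = c/n^{2/3} ≫ 1/n is above the triangle threshold p ~ 1/n. Asymptotically E[X] ~ (c³/6)·n^{3(1−α)} = (3³/6)·n^{1} → ∞; triangles are abundant w.h.p.

E[X] ≈ 751.553; in regime p = Θ(1/n^{2/3}) E[X] diverges (above the triangle threshold p ~ 1/n).


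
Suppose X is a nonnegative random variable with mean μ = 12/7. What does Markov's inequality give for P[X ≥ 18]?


μ = E[X] = 12/7, a = 18.
Markov: P[X ≥ 18] ≤ μ/a = (12/7)/18 = 2/21.
Numerically: ≈ 0.095.
(Since a = 18 > μ = 1.714, the bound 2/21 is < 1 and informative.)

P[X ≥ 18] ≤ 2/21 ≈ 0.095.


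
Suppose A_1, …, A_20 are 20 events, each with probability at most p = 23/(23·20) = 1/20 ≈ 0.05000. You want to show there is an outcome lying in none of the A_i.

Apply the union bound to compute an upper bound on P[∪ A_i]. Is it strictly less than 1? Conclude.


Union bound: P[∪_{i=1}^{20} A_i] ≤ Σ_i P[A_i] ≤ 20·p = 20·(1/20) = 1.
Numerically: 1 ≈ 1.00000.
Is 1 < 1? NO.
Since the bound 1 is ≥ 1, the union bound is uninformative here; it does NOT by itself certify existence.

20·p = 1 ≈ 1.00000; existence NOT certified by the union bound.


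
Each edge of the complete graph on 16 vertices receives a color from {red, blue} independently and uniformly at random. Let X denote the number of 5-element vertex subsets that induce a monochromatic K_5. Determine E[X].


Let X = Σ_S X_S over the C(16, 5) = 4368 subsets S of size 5, where X_S = 1 if the K_5 on S is monochromatic.
For a fixed S, the K_5 on S has C(5, 2) = 10 edges. P[all 10 edges red] = (1/2)^10, and likewise for blue, so P[monochromatic] = 2·(1/2)^10 = 2^{1 − 10} = 1/512.
By linearity of expectation: E[X] = C(16, 5) · 2^{1 − 10} = 4368 · 1/512 = 273/32.
Numerically: E[X] ≈ 8.5312.

E[X] = C(16,5)·2^(1−C(5,2)) = 273/32 ≈ 8.5312.


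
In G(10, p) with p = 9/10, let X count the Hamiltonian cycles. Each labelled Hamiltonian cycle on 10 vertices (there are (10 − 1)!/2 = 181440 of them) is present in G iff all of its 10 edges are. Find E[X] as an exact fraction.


K_10 has (10 − 1)!/2 = 181440 labelled Hamiltonian cycles.
For each such Hamiltonian cycle H, let X_H = 1 if all 10 edges of H are present in G. Then P[X_H = 1] = p^{10} = (9/10)^{10} = 3486784401/10000000000.
By linearity of expectation: E[X] = Σ_H E[X_H] = 181440 · p^{10} = 181440 · 3486784401/10000000000 = 1977006755367/31250000.
Numerically: E[X] ≈ 63264.2.

E[X] = 181440 · (9/10)^{10} = 1977006755367/31250000 ≈ 63264.2.


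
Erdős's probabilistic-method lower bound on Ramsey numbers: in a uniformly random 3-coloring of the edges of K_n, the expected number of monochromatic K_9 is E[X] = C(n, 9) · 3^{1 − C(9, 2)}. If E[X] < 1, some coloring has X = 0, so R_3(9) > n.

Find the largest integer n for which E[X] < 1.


We need C(n, 9) · 3^{1 − 36} < 1, i.e. C(n, 9) < 3^{36 − 1} = 50031545098999707.
Check values of n near the boundary:
  n = 300: C(300, 9) = 48052241692154700; 48052241692154700 < 50031545098999707? YES
  n = 301: C(301, 9) = 49533303936090975; 49533303936090975 < 50031545098999707? YES
  n = 302: C(302, 9) = 51054804739588650; 51054804739588650 < 50031545098999707? NO
  n = 303: C(303, 9) = 52617706925494425; 52617706925494425 < 50031545098999707? NO
  n = 304: C(304, 9) = 54222992899492560; 54222992899492560 < 50031545098999707? NO
The largest n with C(n, 9) < 50031545098999707 is n = 301 (where E[X] = 16511101312030325/16677181699666569 ≈ 0.9900). Hence R_3(9) > 301, i.e. R_3(9) ≥ 302.

Largest n = 301; hence R_3(9) > 301.


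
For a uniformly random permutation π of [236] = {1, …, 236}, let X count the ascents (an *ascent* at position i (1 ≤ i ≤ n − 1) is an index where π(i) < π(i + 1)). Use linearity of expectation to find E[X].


Write X = Σ X_I over i = 1, …, 235, with X_I the indicator of one ascent.
There are 235 indicators.
For each fixed i, the pair (π(i), π(i+1)) is a uniformly random ordered pair of distinct values from {1, …, 236}; by symmetry P[π(i) < π(i+1)] = 1/2.
By linearity: E[X] = 235 · (1/2) = (236 − 1) · (1/2) = 235/2 ≈ 117.5000.

E[X] = 235/2 = 117.5000.


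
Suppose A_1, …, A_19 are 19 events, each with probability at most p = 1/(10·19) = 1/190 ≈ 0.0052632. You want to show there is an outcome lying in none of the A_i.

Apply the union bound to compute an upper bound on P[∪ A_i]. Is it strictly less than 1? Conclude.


Union bound: P[∪_{i=1}^{19} A_i] ≤ Σ_i P[A_i] ≤ 19·p = 19·(1/190) = 1/10.
Numerically: 1/10 ≈ 0.1000000.
Is 1/10 < 1? YES.
Since P[∪ A_i] ≤ 1/10 < 1, the complement has P[∩ A_i^c] ≥ 1 − 1/10 = 9/10 > 0, so some outcome avoids every A_i.

19·p = 1/10 ≈ 0.1000000; existence CERTIFIED by the union bound.
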